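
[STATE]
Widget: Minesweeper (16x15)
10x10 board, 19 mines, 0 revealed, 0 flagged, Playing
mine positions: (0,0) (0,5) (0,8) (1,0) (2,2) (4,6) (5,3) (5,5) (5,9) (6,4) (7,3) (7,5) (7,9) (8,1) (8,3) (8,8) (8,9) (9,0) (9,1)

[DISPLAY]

■■■■■■■■■■      
■■■■■■■■■■      
■■■■■■■■■■      
■■■■■■■■■■      
■■■■■■■■■■      
■■■■■■■■■■      
■■■■■■■■■■      
■■■■■■■■■■      
■■■■■■■■■■      
■■■■■■■■■■      
                
                
                
                
                


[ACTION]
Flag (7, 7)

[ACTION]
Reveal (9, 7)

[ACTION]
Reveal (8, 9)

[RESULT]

✹■■■■✹■■✹■      
✹■■■■■■■■■      
■■✹■■■■■■■      
■■■■■■■■■■      
■■■■■■✹■■■      
■■■✹■✹■■■✹      
■■■■✹■■■■■      
■■■✹■✹■⚑■✹      
■✹■✹■■■■✹✹      
✹✹■■■■■1■■      
                
                
                
                
                


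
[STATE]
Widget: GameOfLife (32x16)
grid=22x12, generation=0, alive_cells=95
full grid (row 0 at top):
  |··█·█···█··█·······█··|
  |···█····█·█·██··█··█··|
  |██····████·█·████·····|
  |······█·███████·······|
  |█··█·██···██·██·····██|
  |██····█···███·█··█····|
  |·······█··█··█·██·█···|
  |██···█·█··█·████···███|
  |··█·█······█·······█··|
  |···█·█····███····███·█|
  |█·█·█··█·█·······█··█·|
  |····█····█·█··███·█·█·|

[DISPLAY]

Gen: 0                          
··█·█···█··█·······█··          
···█····█·█·██··█··█··          
██····████·█·████·····          
······█·███████·······          
█··█·██···██·██·····██          
██····█···███·█··█····          
·······█··█··█·██·█···          
██···█·█··█·████···███          
··█·█······█·······█··          
···█·█····███····███·█          
█·█·█··█·█·······█··█·          
····█····█·█··███·█·█·          
                                
                                
                                


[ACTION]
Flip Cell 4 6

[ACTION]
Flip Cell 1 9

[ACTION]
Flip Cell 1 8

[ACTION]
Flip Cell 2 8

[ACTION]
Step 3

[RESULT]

Gen: 3                          
··██···███··█·········          
··███·██·█··█·········          
█·█···███·············          
██····················          
··█·····█·············          
█·█···█····█··········          
····█·······█···█···█·          
·█·██·······██···█····          
██·██·███········█····          
·█·······██·██···██·█·          
··████··█·█·████···███          
····██·········██··██·          
                                
                                
                                


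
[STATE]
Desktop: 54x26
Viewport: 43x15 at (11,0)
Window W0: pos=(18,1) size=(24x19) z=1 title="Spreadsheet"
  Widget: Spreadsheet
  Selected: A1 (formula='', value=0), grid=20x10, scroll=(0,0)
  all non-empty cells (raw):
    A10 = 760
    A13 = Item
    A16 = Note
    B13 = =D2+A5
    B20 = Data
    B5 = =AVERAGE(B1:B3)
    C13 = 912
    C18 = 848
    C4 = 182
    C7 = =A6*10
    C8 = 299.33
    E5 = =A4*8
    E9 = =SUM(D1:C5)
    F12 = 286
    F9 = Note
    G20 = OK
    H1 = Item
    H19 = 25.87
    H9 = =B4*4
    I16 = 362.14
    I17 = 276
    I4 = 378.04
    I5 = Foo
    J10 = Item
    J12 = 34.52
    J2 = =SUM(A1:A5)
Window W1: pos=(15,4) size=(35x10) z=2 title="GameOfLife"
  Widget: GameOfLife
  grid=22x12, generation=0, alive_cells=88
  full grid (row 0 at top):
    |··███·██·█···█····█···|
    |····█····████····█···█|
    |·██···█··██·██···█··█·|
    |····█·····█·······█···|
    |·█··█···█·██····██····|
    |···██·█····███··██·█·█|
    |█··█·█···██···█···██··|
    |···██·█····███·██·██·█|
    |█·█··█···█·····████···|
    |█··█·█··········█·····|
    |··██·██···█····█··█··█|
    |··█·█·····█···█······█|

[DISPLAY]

                                           
       ┏━━━━━━━━━━━━━━━━━━━━━━┓            
       ┃ Spreadsheet          ┃            
       ┠──────────────────────┨            
    ┏━━━━━━━━━━━━━━━━━━━━━━━━━━━━━━━━━┓    
    ┃ GameOfLife                      ┃    
    ┠─────────────────────────────────┨    
    ┃Gen: 0                           ┃    
    ┃····█·····█·······█···           ┃    
    ┃·█··█···█·██····██····           ┃    
    ┃···██·█····███··██·█·█           ┃    
    ┃█··█·█···██···█···██··           ┃    
    ┃···██·█····███·██·██·█           ┃    
    ┗━━━━━━━━━━━━━━━━━━━━━━━━━━━━━━━━━┛    
       ┃  8        0       0  ┃            


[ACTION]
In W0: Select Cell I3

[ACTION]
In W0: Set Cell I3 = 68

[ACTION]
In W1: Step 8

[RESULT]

                                           
       ┏━━━━━━━━━━━━━━━━━━━━━━┓            
       ┃ Spreadsheet          ┃            
       ┠──────────────────────┨            
    ┏━━━━━━━━━━━━━━━━━━━━━━━━━━━━━━━━━┓    
    ┃ GameOfLife                      ┃    
    ┠─────────────────────────────────┨    
    ┃Gen: 8                           ┃    
    ┃██·█·█··········█████·           ┃    
    ┃██···········███··██··           ┃    
    ┃··█··········█··█·····           ┃    
    ┃█·███········█·████···           ┃    
    ┃██···█·······█········           ┃    
    ┗━━━━━━━━━━━━━━━━━━━━━━━━━━━━━━━━━┛    
       ┃  8        0       0  ┃            


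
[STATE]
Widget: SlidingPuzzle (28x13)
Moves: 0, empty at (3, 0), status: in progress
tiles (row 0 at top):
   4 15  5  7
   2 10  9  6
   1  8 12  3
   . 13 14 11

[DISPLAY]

┌────┬────┬────┬────┐       
│  4 │ 15 │  5 │  7 │       
├────┼────┼────┼────┤       
│  2 │ 10 │  9 │  6 │       
├────┼────┼────┼────┤       
│  1 │  8 │ 12 │  3 │       
├────┼────┼────┼────┤       
│    │ 13 │ 14 │ 11 │       
└────┴────┴────┴────┘       
Moves: 0                    
                            
                            
                            


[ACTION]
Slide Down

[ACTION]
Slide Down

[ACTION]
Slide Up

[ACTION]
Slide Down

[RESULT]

┌────┬────┬────┬────┐       
│  4 │ 15 │  5 │  7 │       
├────┼────┼────┼────┤       
│    │ 10 │  9 │  6 │       
├────┼────┼────┼────┤       
│  2 │  8 │ 12 │  3 │       
├────┼────┼────┼────┤       
│  1 │ 13 │ 14 │ 11 │       
└────┴────┴────┴────┘       
Moves: 4                    
                            
                            
                            


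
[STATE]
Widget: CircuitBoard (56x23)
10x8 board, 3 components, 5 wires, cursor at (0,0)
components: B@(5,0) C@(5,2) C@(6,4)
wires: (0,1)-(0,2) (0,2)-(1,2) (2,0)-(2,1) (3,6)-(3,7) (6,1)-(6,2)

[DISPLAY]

   0 1 2 3 4 5 6 7 8 9                                  
0  [.]  · ─ ·                                           
            │                                           
1           ·                                           
                                                        
2   · ─ ·                                               
                                                        
3                           · ─ ·                       
                                                        
4                                                       
                                                        
5   B       C                                           
                                                        
6       · ─ ·       C                                   
                                                        
7                                                       
Cursor: (0,0)                                           
                                                        
                                                        
                                                        
                                                        
                                                        
                                                        


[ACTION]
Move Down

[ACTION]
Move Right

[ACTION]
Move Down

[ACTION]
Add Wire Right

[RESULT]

   0 1 2 3 4 5 6 7 8 9                                  
0       · ─ ·                                           
            │                                           
1           ·                                           
                                                        
2   · ─[.]─ ·                                           
                                                        
3                           · ─ ·                       
                                                        
4                                                       
                                                        
5   B       C                                           
                                                        
6       · ─ ·       C                                   
                                                        
7                                                       
Cursor: (2,1)                                           
                                                        
                                                        
                                                        
                                                        
                                                        
                                                        


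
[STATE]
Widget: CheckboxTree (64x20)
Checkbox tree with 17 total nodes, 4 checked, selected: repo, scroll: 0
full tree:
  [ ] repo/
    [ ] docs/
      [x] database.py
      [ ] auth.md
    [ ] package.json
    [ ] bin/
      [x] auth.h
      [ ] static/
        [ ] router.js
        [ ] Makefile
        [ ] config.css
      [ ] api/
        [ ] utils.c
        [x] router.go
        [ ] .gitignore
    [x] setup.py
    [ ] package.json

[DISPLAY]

>[-] repo/                                                      
   [-] docs/                                                    
     [x] database.py                                            
     [ ] auth.md                                                
   [ ] package.json                                             
   [-] bin/                                                     
     [x] auth.h                                                 
     [ ] static/                                                
       [ ] router.js                                            
       [ ] Makefile                                             
       [ ] config.css                                           
     [-] api/                                                   
       [ ] utils.c                                              
       [x] router.go                                            
       [ ] .gitignore                                           
   [x] setup.py                                                 
   [ ] package.json                                             
                                                                
                                                                
                                                                


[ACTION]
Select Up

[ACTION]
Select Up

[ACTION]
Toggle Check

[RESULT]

>[x] repo/                                                      
   [x] docs/                                                    
     [x] database.py                                            
     [x] auth.md                                                
   [x] package.json                                             
   [x] bin/                                                     
     [x] auth.h                                                 
     [x] static/                                                
       [x] router.js                                            
       [x] Makefile                                             
       [x] config.css                                           
     [x] api/                                                   
       [x] utils.c                                              
       [x] router.go                                            
       [x] .gitignore                                           
   [x] setup.py                                                 
   [x] package.json                                             
                                                                
                                                                
                                                                


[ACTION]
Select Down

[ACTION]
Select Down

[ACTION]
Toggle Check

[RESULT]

 [-] repo/                                                      
   [-] docs/                                                    
>    [ ] database.py                                            
     [x] auth.md                                                
   [x] package.json                                             
   [x] bin/                                                     
     [x] auth.h                                                 
     [x] static/                                                
       [x] router.js                                            
       [x] Makefile                                             
       [x] config.css                                           
     [x] api/                                                   
       [x] utils.c                                              
       [x] router.go                                            
       [x] .gitignore                                           
   [x] setup.py                                                 
   [x] package.json                                             
                                                                
                                                                
                                                                


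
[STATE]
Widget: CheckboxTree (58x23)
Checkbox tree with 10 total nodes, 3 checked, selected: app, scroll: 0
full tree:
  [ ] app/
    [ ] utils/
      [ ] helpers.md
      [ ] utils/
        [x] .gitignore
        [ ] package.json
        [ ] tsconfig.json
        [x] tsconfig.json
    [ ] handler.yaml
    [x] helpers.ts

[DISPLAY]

>[-] app/                                                 
   [-] utils/                                             
     [ ] helpers.md                                       
     [-] utils/                                           
       [x] .gitignore                                     
       [ ] package.json                                   
       [ ] tsconfig.json                                  
       [x] tsconfig.json                                  
   [ ] handler.yaml                                       
   [x] helpers.ts                                         
                                                          
                                                          
                                                          
                                                          
                                                          
                                                          
                                                          
                                                          
                                                          
                                                          
                                                          
                                                          
                                                          


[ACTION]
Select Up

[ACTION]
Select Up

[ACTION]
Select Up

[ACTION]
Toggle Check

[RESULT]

>[x] app/                                                 
   [x] utils/                                             
     [x] helpers.md                                       
     [x] utils/                                           
       [x] .gitignore                                     
       [x] package.json                                   
       [x] tsconfig.json                                  
       [x] tsconfig.json                                  
   [x] handler.yaml                                       
   [x] helpers.ts                                         
                                                          
                                                          
                                                          
                                                          
                                                          
                                                          
                                                          
                                                          
                                                          
                                                          
                                                          
                                                          
                                                          


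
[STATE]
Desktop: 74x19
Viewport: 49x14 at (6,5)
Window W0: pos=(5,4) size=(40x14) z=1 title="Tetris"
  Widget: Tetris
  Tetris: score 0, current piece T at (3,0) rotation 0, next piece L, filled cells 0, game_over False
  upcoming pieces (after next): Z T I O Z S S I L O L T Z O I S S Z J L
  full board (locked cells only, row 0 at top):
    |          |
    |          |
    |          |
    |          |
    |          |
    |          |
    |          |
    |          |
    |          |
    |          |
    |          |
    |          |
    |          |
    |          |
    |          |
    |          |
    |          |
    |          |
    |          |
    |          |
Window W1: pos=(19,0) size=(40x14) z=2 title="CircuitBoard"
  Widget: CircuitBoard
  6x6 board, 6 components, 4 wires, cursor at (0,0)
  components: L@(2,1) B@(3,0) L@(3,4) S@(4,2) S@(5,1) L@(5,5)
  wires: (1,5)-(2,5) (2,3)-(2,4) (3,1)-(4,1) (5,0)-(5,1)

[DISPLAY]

 Tetris      ┃                                   
─────────────┃1                       ·          
          │Ne┃                        │          
          │  ┃2       L       · ─ ·   ·          
          │▒▒┃                                   
          │  ┃3   B   ·           L              
          │  ┃        │                          
          │  ┃4       ·   S                      
          │Sc┗━━━━━━━━━━━━━━━━━━━━━━━━━━━━━━━━━━━
          │0                          ┃          
          │                           ┃          
          │                           ┃          
━━━━━━━━━━━━━━━━━━━━━━━━━━━━━━━━━━━━━━┛          
                                                 


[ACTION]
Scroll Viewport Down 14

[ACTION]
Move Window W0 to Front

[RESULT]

 Tetris                               ┃          
──────────────────────────────────────┨          
          │Next:                      ┃          
          │  ▒                        ┃          
          │▒▒▒                        ┃          
          │                           ┃          
          │                           ┃          
          │                           ┃          
          │Score:                     ┃━━━━━━━━━━
          │0                          ┃          
          │                           ┃          
          │                           ┃          
━━━━━━━━━━━━━━━━━━━━━━━━━━━━━━━━━━━━━━┛          
                                                 


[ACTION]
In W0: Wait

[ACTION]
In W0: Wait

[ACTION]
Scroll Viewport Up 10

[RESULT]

             ┏━━━━━━━━━━━━━━━━━━━━━━━━━━━━━━━━━━━
             ┃ CircuitBoard                      
             ┠───────────────────────────────────
             ┃   0 1 2 3 4 5                     
━━━━━━━━━━━━━━━━━━━━━━━━━━━━━━━━━━━━━━┓          
 Tetris                               ┃          
──────────────────────────────────────┨          
          │Next:                      ┃          
          │  ▒                        ┃          
          │▒▒▒                        ┃          
          │                           ┃          
          │                           ┃          
          │                           ┃          
          │Score:                     ┃━━━━━━━━━━


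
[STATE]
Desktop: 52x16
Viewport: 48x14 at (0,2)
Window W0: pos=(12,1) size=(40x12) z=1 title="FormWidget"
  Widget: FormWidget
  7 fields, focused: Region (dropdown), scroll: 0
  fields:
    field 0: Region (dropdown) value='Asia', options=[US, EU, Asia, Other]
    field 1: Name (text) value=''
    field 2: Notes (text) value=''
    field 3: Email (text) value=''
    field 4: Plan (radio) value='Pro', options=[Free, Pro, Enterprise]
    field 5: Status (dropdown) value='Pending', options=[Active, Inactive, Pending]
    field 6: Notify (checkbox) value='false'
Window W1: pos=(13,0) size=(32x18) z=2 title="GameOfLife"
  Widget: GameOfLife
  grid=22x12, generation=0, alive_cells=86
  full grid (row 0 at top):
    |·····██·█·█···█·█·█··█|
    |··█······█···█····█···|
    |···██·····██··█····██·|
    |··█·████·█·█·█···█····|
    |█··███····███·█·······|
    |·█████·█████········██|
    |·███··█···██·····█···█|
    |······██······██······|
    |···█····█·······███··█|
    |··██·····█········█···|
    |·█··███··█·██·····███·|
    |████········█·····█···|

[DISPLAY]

            ┃┠──────────────────────────────┨   
            ┠┃Gen: 0                        ┃───
            ┃┃·····██·█·█···█·█·█··█        ┃   
            ┃┃··█······█···█····█···        ┃   
            ┃┃···██·····██··█····██·        ┃   
            ┃┃··█·████·█·█·█···█····        ┃   
            ┃┃█··███····███·█·······        ┃ ( 
            ┃┃·█████·█████········██        ┃   
            ┃┃·███··█···██·····█···█        ┃   
            ┃┃······██······██······        ┃   
            ┗┃···█····█·······███··█        ┃━━━
             ┃··██·····█········█···        ┃   
             ┃·█··███··█·██·····███·        ┃   
             ┃████········█·····█···        ┃   


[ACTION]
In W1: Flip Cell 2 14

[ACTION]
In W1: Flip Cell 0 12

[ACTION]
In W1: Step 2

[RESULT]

            ┃┠──────────────────────────────┨   
            ┠┃Gen: 2                        ┃───
            ┃┃····█·······██···██···        ┃   
            ┃┃···███···█··██···█····        ┃   
            ┃┃··█·█·████···█···███··        ┃   
            ┃┃···█·█·████·█·········        ┃   
            ┃┃·······██·············        ┃ ( 
            ┃┃····················██        ┃   
            ┃┃······█·█··········███        ┃   
            ┃┃···█··███······█··██··        ┃   
            ┗┃···············█████··        ┃━━━
             ┃·██··████·█········█··        ┃   
             ┃█·····█·····█····███··        ┃   
             ┃████·█····█·█····██···        ┃   


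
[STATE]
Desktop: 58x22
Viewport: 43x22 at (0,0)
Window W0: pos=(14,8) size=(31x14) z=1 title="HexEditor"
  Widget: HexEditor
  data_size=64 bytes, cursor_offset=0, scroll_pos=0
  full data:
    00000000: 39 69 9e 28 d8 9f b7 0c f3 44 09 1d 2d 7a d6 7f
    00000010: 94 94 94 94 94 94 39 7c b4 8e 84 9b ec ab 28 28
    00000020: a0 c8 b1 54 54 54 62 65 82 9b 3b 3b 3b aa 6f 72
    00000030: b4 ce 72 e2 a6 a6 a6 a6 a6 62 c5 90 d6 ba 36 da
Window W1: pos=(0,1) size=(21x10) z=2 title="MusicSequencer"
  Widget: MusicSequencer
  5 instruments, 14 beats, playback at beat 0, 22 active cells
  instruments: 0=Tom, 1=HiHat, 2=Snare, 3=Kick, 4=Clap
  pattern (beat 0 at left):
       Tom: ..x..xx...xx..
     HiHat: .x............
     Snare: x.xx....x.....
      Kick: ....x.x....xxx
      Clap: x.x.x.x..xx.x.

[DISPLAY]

                                           
┏━━━━━━━━━━━━━━━━━━━┓                      
┃ MusicSequencer    ┃                      
┠───────────────────┨                      
┃      ▼123456789012┃                      
┃   Tom··█··██···██·┃                      
┃ HiHat·█···········┃                      
┃ Snare█·██····█····┃                      
┃  Kick····█·█····██┃━━━━━━━━━━━━━━━━━━━━━━
┃  Clap█·█·█·█··██·█┃itor                  
┗━━━━━━━━━━━━━━━━━━━┛──────────────────────
              ┃00000000  39 69 9e 28 d8 9f 
              ┃00000010  94 94 94 94 94 94 
              ┃00000020  a0 c8 b1 54 54 54 
              ┃00000030  b4 ce 72 e2 a6 a6 
              ┃                            
              ┃                            
              ┃                            
              ┃                            
              ┃                            
              ┃                            
              ┗━━━━━━━━━━━━━━━━━━━━━━━━━━━━


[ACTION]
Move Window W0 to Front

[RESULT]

                                           
┏━━━━━━━━━━━━━━━━━━━┓                      
┃ MusicSequencer    ┃                      
┠───────────────────┨                      
┃      ▼123456789012┃                      
┃   Tom··█··██···██·┃                      
┃ HiHat·█···········┃                      
┃ Snare█·██····█····┃                      
┃  Kick····█·█┏━━━━━━━━━━━━━━━━━━━━━━━━━━━━
┃  Clap█·█·█·█┃ HexEditor                  
┗━━━━━━━━━━━━━┠────────────────────────────
              ┃00000000  39 69 9e 28 d8 9f 
              ┃00000010  94 94 94 94 94 94 
              ┃00000020  a0 c8 b1 54 54 54 
              ┃00000030  b4 ce 72 e2 a6 a6 
              ┃                            
              ┃                            
              ┃                            
              ┃                            
              ┃                            
              ┃                            
              ┗━━━━━━━━━━━━━━━━━━━━━━━━━━━━


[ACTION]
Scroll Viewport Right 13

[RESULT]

                                           
━━━━━━━┓                                   
cer    ┃                                   
───────┨                                   
6789012┃                                   
█···██·┃                                   
·······┃                                   
··█····┃                                   
█┏━━━━━━━━━━━━━━━━━━━━━━━━━━━━━┓           
█┃ HexEditor                   ┃           
━┠─────────────────────────────┨           
 ┃00000000  39 69 9e 28 d8 9f b┃           
 ┃00000010  94 94 94 94 94 94 3┃           
 ┃00000020  a0 c8 b1 54 54 54 6┃           
 ┃00000030  b4 ce 72 e2 a6 a6 a┃           
 ┃                             ┃           
 ┃                             ┃           
 ┃                             ┃           
 ┃                             ┃           
 ┃                             ┃           
 ┃                             ┃           
 ┗━━━━━━━━━━━━━━━━━━━━━━━━━━━━━┛           


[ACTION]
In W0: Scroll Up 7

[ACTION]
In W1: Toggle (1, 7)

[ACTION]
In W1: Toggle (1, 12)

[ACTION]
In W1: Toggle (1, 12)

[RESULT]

                                           
━━━━━━━┓                                   
cer    ┃                                   
───────┨                                   
6789012┃                                   
█···██·┃                                   
·█·····┃                                   
··█····┃                                   
█┏━━━━━━━━━━━━━━━━━━━━━━━━━━━━━┓           
█┃ HexEditor                   ┃           
━┠─────────────────────────────┨           
 ┃00000000  39 69 9e 28 d8 9f b┃           
 ┃00000010  94 94 94 94 94 94 3┃           
 ┃00000020  a0 c8 b1 54 54 54 6┃           
 ┃00000030  b4 ce 72 e2 a6 a6 a┃           
 ┃                             ┃           
 ┃                             ┃           
 ┃                             ┃           
 ┃                             ┃           
 ┃                             ┃           
 ┃                             ┃           
 ┗━━━━━━━━━━━━━━━━━━━━━━━━━━━━━┛           


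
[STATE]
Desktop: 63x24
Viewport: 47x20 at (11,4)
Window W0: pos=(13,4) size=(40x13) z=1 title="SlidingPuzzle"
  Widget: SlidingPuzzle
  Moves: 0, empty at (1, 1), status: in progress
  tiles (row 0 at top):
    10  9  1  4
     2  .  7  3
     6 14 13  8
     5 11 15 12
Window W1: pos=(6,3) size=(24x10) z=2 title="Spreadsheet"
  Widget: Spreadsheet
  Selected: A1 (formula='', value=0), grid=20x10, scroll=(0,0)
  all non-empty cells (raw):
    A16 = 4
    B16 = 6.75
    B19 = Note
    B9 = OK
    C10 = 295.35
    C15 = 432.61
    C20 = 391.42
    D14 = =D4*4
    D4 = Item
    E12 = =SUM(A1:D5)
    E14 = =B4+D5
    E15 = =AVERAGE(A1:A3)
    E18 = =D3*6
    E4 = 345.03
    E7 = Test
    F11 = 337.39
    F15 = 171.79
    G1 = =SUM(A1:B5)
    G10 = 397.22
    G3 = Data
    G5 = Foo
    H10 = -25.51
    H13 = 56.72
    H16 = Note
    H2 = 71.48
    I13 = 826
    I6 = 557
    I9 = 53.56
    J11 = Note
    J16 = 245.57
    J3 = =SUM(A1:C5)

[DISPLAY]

eadsheet          ┃━━━━━━━━━━━━━━━━━━━━━━┓     
──────────────────┨                      ┃     
                  ┃──────────────────────┨     
   A       B      ┃────┐                 ┃     
------------------┃  4 │                 ┃     
     [0]       0  ┃────┤                 ┃     
       0       0  ┃  3 │                 ┃     
       0       0  ┃────┤                 ┃     
━━━━━━━━━━━━━━━━━━┛  8 │                 ┃     
  ┃├────┼────┼────┼────┤                 ┃     
  ┃│  5 │ 11 │ 15 │ 12 │                 ┃     
  ┃└────┴────┴────┴────┘                 ┃     
  ┗━━━━━━━━━━━━━━━━━━━━━━━━━━━━━━━━━━━━━━┛     
                                               
                                               
                                               
                                               
                                               
                                               
                                               


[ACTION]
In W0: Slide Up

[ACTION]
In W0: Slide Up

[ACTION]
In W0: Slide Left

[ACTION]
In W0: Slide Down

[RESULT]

eadsheet          ┃━━━━━━━━━━━━━━━━━━━━━━┓     
──────────────────┨                      ┃     
                  ┃──────────────────────┨     
   A       B      ┃────┐                 ┃     
------------------┃  4 │                 ┃     
     [0]       0  ┃────┤                 ┃     
       0       0  ┃  3 │                 ┃     
       0       0  ┃────┤                 ┃     
━━━━━━━━━━━━━━━━━━┛  8 │                 ┃     
  ┃├────┼────┼────┼────┤                 ┃     
  ┃│  5 │ 15 │ 13 │ 12 │                 ┃     
  ┃└────┴────┴────┴────┘                 ┃     
  ┗━━━━━━━━━━━━━━━━━━━━━━━━━━━━━━━━━━━━━━┛     
                                               
                                               
                                               
                                               
                                               
                                               
                                               


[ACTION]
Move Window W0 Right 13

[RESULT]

eadsheet          ┃━━━━━━━━━━━━━━━━━━━━━━━━━━━━
──────────────────┨ngPuzzle                    
                  ┃────────────────────────────
   A       B      ┃────┬────┬────┐             
------------------┃  9 │  1 │  4 │             
     [0]       0  ┃────┼────┼────┤             
       0       0  ┃ 14 │  7 │  3 │             
       0       0  ┃────┼────┼────┤             
━━━━━━━━━━━━━━━━━━┛ 11 │    │  8 │             
            ┃├────┼────┼────┼────┤             
            ┃│  5 │ 15 │ 13 │ 12 │             
            ┃└────┴────┴────┴────┘             
            ┗━━━━━━━━━━━━━━━━━━━━━━━━━━━━━━━━━━
                                               
                                               
                                               
                                               
                                               
                                               
                                               


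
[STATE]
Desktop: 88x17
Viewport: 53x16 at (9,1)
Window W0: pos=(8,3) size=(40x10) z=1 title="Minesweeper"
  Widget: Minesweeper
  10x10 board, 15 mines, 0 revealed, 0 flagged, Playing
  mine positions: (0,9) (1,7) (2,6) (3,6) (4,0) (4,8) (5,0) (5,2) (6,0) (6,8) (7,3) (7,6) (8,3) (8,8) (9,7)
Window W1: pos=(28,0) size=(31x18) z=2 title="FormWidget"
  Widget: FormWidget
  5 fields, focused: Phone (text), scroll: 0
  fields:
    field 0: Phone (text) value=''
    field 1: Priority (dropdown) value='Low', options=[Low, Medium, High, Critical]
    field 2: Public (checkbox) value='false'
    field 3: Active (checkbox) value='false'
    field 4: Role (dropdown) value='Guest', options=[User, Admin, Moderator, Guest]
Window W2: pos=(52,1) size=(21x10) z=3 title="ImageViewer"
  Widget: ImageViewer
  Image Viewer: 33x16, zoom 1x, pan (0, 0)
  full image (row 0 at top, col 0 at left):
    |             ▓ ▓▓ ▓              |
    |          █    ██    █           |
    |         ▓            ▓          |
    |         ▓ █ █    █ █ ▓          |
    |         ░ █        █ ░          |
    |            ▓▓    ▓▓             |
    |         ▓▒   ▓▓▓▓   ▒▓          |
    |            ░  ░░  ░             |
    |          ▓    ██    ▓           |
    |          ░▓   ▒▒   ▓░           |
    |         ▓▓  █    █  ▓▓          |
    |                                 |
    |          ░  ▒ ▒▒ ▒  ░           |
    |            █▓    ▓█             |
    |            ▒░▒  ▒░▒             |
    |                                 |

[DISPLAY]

                   ┃ FormWidget            ┏━━━━━━━━━
                   ┠───────────────────────┃ ImageVie
━━━━━━━━━━━━━━━━━━━┃> Phone:      [        ┠─────────
 Minesweeper       ┃  Priority:   [Low     ┃         
───────────────────┃  Public:     [ ]      ┃         
■■■■■■■■■■         ┃  Active:     [ ]      ┃         
■■■■■■■■■■         ┃  Role:       [Guest   ┃         
■■■■■■■■■■         ┃                       ┃         
■■■■■■■■■■         ┃                       ┃         
■■■■■■■■■■         ┃                       ┗━━━━━━━━━
■■■■■■■■■■         ┃                             ┃   
━━━━━━━━━━━━━━━━━━━┃                             ┃   
                   ┃                             ┃   
                   ┃                             ┃   
                   ┃                             ┃   
                   ┃                             ┃   


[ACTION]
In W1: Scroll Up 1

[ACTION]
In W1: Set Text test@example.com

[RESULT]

                   ┃ FormWidget            ┏━━━━━━━━━
                   ┠───────────────────────┃ ImageVie
━━━━━━━━━━━━━━━━━━━┃> Phone:      [test@exa┠─────────
 Minesweeper       ┃  Priority:   [Low     ┃         
───────────────────┃  Public:     [ ]      ┃         
■■■■■■■■■■         ┃  Active:     [ ]      ┃         
■■■■■■■■■■         ┃  Role:       [Guest   ┃         
■■■■■■■■■■         ┃                       ┃         
■■■■■■■■■■         ┃                       ┃         
■■■■■■■■■■         ┃                       ┗━━━━━━━━━
■■■■■■■■■■         ┃                             ┃   
━━━━━━━━━━━━━━━━━━━┃                             ┃   
                   ┃                             ┃   
                   ┃                             ┃   
                   ┃                             ┃   
                   ┃                             ┃   
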